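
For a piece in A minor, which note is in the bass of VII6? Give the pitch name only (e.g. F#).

B

VII in A minor has root G; the chord is G-B-D.
The figure 6 means first inversion — the third is in the bass.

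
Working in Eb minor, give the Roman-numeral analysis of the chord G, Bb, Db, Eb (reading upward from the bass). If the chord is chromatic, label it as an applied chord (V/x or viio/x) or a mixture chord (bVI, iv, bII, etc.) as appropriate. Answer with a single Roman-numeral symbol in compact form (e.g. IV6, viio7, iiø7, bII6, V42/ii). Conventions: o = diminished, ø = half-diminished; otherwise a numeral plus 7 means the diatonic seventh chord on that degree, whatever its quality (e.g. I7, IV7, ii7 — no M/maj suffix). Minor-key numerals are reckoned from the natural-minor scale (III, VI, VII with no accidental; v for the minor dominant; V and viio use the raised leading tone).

V65/iv

Stacked in thirds the chord is Eb-G-Bb-Db: a dominant seventh chord on Eb.
Eb is not a diatonic chord root with this quality in Eb minor, but it lies a perfect fifth above Ab (iv), so the chord functions as an applied dominant of iv.
With G in the bass the chord is in first inversion, so the figured bass is 65.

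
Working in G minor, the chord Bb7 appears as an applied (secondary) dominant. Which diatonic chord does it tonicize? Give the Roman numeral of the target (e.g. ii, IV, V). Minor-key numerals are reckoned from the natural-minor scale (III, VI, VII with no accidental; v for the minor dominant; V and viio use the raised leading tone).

VI

The chord is a dominant seventh chord on Bb.
A dominant resolves down a perfect fifth: Bb → Eb. In G minor, Eb is scale degree 6, i.e. VI.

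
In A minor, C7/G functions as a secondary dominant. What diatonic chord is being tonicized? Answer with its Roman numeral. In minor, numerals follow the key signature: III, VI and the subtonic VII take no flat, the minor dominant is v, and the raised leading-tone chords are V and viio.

The chord is a dominant seventh chord on C.
A dominant resolves down a perfect fifth: C → F. In A minor, F is scale degree 6, i.e. VI.

VI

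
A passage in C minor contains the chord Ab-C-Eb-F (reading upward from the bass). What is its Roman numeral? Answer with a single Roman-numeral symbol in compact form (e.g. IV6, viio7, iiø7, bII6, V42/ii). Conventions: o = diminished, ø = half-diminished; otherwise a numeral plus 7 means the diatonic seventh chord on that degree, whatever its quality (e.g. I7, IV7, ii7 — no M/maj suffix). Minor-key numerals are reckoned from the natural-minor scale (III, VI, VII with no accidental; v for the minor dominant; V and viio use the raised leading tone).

Stacked in thirds the chord is F-Ab-C-Eb: a minor seventh chord on F.
In C minor, F is the subdominant; the diatonic minor seventh chord there is iv7.
With Ab in the bass the chord is in first inversion, so the figured bass is 65.

iv65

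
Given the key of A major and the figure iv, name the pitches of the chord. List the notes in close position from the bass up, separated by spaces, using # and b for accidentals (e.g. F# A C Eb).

iv is the minor subdominant, borrowed from the parallel minor. In A major that root is D.
So the chord is D-F-A.

D F A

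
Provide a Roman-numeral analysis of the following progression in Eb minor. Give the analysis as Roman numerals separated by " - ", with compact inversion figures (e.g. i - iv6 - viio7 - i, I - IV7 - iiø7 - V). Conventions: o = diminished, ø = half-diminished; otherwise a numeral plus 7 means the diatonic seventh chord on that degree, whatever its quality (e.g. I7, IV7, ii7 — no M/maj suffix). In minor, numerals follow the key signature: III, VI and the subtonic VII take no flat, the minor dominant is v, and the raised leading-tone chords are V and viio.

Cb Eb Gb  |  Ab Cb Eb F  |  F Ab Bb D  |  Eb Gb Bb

Cb-Eb-Gb has root Cb, degree 6 in Eb minor, so VI.
Ab-Cb-Eb-F: root F is the supertonic; half-diminished seventh chord there is iiø65.
F-Ab-Bb-D has root Bb, degree 5 in Eb minor, so V43.
Eb-Gb-Bb: minor triad on Eb = scale degree 1 → i.

VI - iiø65 - V43 - i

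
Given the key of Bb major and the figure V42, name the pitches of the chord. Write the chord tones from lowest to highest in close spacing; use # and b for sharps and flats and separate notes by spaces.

Eb F A C

In Bb major, the fifth degree is F, and the diatonic chord built there is a dominant seventh chord.
That chord is spelled F-A-C-Eb.
With the 42 figure the chord is in third inversion; from the bass Eb upward in close position it reads Eb-F-A-C.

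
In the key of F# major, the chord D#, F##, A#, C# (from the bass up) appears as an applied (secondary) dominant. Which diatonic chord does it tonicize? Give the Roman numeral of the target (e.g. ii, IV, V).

ii

The chord is a dominant seventh chord on D#.
A dominant resolves down a perfect fifth: D# → G#. In F# major, G# is scale degree 2, i.e. ii.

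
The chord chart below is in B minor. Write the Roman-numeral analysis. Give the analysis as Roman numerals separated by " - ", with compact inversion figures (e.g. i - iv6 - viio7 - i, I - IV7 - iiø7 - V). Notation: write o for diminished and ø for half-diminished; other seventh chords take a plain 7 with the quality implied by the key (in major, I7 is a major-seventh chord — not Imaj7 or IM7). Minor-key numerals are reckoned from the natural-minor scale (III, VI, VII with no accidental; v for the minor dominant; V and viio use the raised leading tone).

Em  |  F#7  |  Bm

iv - V7 - i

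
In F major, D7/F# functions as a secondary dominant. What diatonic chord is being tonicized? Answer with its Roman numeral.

The chord is a dominant seventh chord on D.
A dominant resolves down a perfect fifth: D → G. In F major, G is scale degree 2, i.e. ii.

ii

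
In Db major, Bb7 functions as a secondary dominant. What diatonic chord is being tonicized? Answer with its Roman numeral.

ii

The chord is a dominant seventh chord on Bb.
A dominant resolves down a perfect fifth: Bb → Eb. In Db major, Eb is scale degree 2, i.e. ii.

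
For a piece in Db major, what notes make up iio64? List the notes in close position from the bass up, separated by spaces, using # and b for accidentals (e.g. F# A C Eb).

Scale degree 2 in Db major is Eb; here the chord built on it is altered to a diminished triad. iio64 is the diminished supertonic triad, borrowed from the parallel minor.
So the chord is Eb-Gb-Bbb.
With the 64 figure the chord is in second inversion; from the bass Bbb upward in close position it reads Bbb-Eb-Gb.

Bbb Eb Gb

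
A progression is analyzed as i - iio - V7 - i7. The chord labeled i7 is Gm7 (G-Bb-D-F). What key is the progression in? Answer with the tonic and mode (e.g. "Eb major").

G minor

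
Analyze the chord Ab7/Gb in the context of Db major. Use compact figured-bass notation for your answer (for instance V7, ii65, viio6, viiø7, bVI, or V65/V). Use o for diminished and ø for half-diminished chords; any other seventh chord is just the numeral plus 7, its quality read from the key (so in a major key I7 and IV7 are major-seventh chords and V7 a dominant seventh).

The pitches Ab-C-Eb-Gb form a dominant seventh chord rooted on Ab.
In Db major, Ab is the dominant; the diatonic dominant seventh chord there is V7.
With Gb in the bass the chord is in third inversion, so the figured bass is 42.

V42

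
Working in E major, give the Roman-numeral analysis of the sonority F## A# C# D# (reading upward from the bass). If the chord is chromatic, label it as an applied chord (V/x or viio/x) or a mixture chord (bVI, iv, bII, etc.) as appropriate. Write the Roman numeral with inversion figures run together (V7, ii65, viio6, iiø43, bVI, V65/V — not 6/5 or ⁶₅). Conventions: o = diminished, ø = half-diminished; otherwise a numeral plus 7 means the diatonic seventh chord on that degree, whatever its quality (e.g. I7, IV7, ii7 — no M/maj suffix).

V65/iii

The pitches D#-F##-A#-C# form a dominant seventh chord rooted on D#.
D# is not a diatonic chord root with this quality in E major, but it lies a perfect fifth above G# (iii), so the chord functions as an applied dominant of iii.
With F## in the bass the chord is in first inversion, so the figured bass is 65.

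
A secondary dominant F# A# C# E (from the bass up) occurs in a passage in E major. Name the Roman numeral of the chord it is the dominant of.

The chord is a dominant seventh chord on F#.
A dominant resolves down a perfect fifth: F# → B. In E major, B is scale degree 5, i.e. V.

V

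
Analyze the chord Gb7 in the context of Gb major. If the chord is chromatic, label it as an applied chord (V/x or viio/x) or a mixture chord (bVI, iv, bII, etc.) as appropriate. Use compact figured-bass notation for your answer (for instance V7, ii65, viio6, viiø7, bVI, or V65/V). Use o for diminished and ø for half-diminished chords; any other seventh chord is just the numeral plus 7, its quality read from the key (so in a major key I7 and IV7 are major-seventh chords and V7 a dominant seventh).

V7/IV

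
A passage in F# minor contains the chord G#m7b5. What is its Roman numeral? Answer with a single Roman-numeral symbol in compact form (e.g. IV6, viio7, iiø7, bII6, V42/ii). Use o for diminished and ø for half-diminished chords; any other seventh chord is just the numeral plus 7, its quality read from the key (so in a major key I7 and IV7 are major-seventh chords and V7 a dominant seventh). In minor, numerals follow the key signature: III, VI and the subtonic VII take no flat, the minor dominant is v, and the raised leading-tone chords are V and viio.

iiø7

Stacked in thirds the chord is G#-B-D-F#: a half-diminished seventh chord on G#.
G# is scale degree 2 in F# minor, and a half-diminished seventh chord on that degree is written iiø7.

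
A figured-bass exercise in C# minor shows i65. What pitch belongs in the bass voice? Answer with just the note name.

E

i in C# minor has root C#; the chord is C#-E-G#-B.
The figure 65 means first inversion — the third is in the bass.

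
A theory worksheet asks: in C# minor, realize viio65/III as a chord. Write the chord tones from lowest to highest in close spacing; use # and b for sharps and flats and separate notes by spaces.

F# A C D#

viio65/III is a secondary leading-tone chord. The target III is E in C# minor; the applied chord is rooted a semitone below, on D#.
Building a fully diminished seventh chord on D# gives D#-F#-A-C.
The figured bass 65 indicates first inversion, placing the third (F#) in the bass: F#-A-C-D#.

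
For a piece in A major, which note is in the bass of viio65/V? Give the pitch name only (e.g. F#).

F#

The applied chord viio65/V is rooted on D#: D#-F#-A-C.
The figure 65 means first inversion — the third is in the bass.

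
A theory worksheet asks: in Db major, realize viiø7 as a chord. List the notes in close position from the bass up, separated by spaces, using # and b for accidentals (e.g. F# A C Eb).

C Eb Gb Bb

The numeral's case and figure indicate a half-diminished seventh chord. In Db major its root, scale degree 7, is C.
That chord is spelled C-Eb-Gb-Bb.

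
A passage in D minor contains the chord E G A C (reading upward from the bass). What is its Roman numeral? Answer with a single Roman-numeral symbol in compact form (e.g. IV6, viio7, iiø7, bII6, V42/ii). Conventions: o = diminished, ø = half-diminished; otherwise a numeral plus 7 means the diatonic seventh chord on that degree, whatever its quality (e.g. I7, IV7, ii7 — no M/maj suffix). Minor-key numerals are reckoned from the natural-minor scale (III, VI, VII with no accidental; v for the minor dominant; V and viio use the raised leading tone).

Stacked in thirds the chord is A-C-E-G: a minor seventh chord on A.
A is scale degree 5 in D minor, and a minor seventh chord on that degree is written v7.
With E in the bass the chord is in second inversion, so the figured bass is 43.

v43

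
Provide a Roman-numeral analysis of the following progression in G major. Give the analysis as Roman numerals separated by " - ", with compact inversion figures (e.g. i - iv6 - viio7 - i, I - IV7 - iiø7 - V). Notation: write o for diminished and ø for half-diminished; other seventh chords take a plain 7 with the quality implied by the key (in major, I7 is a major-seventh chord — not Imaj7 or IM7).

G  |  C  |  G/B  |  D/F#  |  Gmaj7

G: root G is the tonic; major triad there is I.
C: major triad on C = scale degree 4 → IV.
G/B: major triad on G = scale degree 1 → I6.
D/F#: root D is the dominant; major triad there is V6.
Gmaj7: major seventh chord on G = scale degree 1 → I7.

I - IV - I6 - V6 - I7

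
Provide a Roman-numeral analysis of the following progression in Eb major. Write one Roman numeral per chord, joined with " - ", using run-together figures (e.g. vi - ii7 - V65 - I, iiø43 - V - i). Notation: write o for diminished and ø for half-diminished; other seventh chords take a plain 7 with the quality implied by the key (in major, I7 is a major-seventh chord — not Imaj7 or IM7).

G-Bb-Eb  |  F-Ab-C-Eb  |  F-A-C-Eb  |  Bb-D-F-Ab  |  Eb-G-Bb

I6 - ii7 - V7/V - V7 - I

G-Bb-Eb has root Eb, degree 1 in Eb major, so I6.
F-Ab-C-Eb: root F is the supertonic; minor seventh chord there is ii7.
F-A-C-Eb: chromatic; F is V of V, so V7/V.
Bb-D-F-Ab has root Bb, degree 5 in Eb major, so V7.
Eb-G-Bb: major triad on Eb = scale degree 1 → I.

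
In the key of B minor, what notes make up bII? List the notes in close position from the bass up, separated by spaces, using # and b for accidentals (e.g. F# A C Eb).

bII is the Neapolitan chord — a major triad on the lowered second degree. In B minor that root is C.
So the chord is C-E-G.

C E G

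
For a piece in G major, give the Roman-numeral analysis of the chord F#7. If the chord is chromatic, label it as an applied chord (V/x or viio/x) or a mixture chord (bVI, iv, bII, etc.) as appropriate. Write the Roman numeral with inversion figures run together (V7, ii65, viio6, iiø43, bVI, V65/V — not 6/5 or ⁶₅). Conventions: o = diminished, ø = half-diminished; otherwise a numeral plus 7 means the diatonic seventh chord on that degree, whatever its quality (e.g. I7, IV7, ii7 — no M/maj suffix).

V7/iii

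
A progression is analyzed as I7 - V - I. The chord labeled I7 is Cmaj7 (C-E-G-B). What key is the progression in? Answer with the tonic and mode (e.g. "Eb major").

C major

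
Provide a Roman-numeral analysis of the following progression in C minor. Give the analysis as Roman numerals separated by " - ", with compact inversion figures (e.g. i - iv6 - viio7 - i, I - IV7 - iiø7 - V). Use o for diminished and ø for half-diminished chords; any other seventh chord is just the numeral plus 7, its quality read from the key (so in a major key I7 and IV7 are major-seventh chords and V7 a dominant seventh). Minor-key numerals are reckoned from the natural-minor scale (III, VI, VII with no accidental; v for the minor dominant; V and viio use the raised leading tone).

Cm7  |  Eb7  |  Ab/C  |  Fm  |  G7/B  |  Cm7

i7 - V7/VI - VI6 - iv - V65 - i7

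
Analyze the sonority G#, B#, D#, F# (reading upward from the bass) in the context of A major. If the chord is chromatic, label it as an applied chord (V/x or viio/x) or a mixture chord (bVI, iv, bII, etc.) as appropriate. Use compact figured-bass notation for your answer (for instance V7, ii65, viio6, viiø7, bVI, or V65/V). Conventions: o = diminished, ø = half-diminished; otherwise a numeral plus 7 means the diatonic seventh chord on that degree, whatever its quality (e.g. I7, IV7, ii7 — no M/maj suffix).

The pitches G#-B#-D#-F# form a dominant seventh chord rooted on G#.
G# is not a diatonic chord root with this quality in A major, but it lies a perfect fifth above C# (iii), so the chord functions as an applied dominant of iii.

V7/iii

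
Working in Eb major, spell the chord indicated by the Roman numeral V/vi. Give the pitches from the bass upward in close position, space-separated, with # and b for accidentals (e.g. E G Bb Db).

V/vi is a secondary dominant — the dominant triad of vi. vi in Eb major is C, so the applied chord's root is G, a perfect fifth above.
Building a major triad on G gives G-B-D.

G B D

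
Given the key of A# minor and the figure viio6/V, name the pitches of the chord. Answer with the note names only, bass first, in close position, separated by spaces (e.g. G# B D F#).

The slash marks an applied leading-tone chord: viio of V. In A# minor, V is E#, so the leading tone to it is D##, a half step below.
Building a diminished triad on D## gives D##-F##-A#.
With the 6 figure the chord is in first inversion; from the bass F## upward in close position it reads F##-A#-D##.

F## A# D##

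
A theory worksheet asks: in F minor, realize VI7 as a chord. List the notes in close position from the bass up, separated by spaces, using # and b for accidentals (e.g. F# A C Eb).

In F minor, the sixth degree is Db, and the diatonic chord built there is a major seventh chord.
That chord is spelled Db-F-Ab-C.

Db F Ab C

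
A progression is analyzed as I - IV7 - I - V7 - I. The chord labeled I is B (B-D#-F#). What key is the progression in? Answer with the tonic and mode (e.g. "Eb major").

I is given as B-D#-F# — a major triad with root B.
If B is scale degree 1 and the mode makes that degree carry a major triad, the tonic is B and the mode is major.

B major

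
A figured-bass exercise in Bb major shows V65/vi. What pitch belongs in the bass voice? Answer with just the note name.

F#

The applied chord V65/vi is rooted on D: D-F#-A-C.
The figure 65 means first inversion — the third is in the bass.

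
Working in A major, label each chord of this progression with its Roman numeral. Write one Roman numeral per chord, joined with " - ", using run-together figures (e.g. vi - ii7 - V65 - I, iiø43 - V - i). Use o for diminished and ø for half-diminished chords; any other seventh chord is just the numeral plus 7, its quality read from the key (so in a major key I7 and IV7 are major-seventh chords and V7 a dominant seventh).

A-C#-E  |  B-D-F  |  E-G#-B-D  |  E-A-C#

I - iio - V7 - I64

A-C#-E: root A is the tonic; major triad there is I.
B-D-F is non-diatonic — iio, a mixture chord from A minor.
E-G#-B-D: dominant seventh chord on E = scale degree 5 → V7.
E-A-C#: root A is the tonic; major triad there is I64.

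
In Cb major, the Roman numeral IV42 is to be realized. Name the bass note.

Eb

IV in Cb major has root Fb; the chord is Fb-Ab-Cb-Eb.
The figure 42 means third inversion — the seventh is in the bass.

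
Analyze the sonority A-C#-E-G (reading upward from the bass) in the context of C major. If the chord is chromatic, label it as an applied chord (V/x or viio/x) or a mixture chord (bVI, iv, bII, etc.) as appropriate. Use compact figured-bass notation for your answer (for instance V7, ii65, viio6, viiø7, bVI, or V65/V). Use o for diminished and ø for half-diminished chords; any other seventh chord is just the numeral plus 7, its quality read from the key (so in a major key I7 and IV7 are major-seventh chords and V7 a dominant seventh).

V7/ii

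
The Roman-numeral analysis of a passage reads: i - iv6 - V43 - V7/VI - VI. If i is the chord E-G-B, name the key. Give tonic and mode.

E minor

The anchor chord is a minor triad on E, labeled i.
If E is scale degree 1 and the mode makes that degree carry a minor triad, the tonic is E and the mode is minor.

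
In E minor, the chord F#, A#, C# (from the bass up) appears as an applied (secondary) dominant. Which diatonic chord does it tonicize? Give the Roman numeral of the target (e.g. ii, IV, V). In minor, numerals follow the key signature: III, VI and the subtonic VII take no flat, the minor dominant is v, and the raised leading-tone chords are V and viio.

V

The chord is a major triad on F#.
A dominant resolves down a perfect fifth: F# → B. In E minor, B is scale degree 5, i.e. V.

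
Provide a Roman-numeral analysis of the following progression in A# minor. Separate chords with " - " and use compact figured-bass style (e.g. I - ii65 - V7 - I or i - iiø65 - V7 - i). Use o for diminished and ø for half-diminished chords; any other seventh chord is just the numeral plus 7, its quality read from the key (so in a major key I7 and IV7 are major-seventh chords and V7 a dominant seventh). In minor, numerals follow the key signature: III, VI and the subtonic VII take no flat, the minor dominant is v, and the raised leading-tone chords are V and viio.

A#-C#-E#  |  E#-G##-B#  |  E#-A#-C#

A#-C#-E#: minor triad on A# = scale degree 1 → i.
E#-G##-B#: major triad on E# = scale degree 5 → V.
E#-A#-C# has root A#, degree 1 in A# minor, so i64.

i - V - i64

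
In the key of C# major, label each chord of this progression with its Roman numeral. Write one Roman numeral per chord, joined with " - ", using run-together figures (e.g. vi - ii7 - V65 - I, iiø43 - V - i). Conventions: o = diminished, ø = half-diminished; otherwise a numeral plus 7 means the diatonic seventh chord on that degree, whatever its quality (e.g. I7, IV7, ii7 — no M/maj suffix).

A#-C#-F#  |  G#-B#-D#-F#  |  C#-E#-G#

IV6 - V7 - I

A#-C#-F# has root F#, degree 4 in C# major, so IV6.
G#-B#-D#-F# has root G#, degree 5 in C# major, so V7.
C#-E#-G# has root C#, degree 1 in C# major, so I.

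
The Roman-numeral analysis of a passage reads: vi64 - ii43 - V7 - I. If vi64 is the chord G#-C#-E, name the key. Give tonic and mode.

The anchor chord is a minor triad on C#, labeled vi64.
Counting down 5 scale steps from C# places the tonic on E; a minor triad on degree 6 is diatonic only in major.

E major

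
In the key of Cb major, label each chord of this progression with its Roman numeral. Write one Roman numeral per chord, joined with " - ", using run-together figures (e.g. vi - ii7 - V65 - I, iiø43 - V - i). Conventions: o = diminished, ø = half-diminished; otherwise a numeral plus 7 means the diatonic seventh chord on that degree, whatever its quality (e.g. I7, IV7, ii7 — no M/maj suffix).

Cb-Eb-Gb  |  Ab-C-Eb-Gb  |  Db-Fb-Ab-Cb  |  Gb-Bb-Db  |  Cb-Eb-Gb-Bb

I - V7/ii - ii7 - V - I7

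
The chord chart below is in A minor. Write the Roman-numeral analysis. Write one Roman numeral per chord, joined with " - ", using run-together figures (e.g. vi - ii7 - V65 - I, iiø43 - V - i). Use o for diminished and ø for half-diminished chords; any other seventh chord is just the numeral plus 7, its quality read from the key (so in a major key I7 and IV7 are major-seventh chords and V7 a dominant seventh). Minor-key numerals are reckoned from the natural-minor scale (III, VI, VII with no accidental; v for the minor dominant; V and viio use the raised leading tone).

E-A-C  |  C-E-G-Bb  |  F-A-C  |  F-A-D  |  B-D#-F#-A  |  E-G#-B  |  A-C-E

i64 - V7/VI - VI - iv6 - V7/V - V - i

E-A-C: root A is the tonic; minor triad there is i64.
C-E-G-Bb: a dominant seventh chord on C, the applied dominant of VI → V7/VI.
F-A-C has root F, degree 6 in A minor, so VI.
F-A-D: minor triad on D = scale degree 4 → iv6.
B-D#-F#-A: a dominant seventh chord on B, the applied dominant of V → V7/V.
E-G#-B: root E is the dominant; major triad there is V.
A-C-E: minor triad on A = scale degree 1 → i.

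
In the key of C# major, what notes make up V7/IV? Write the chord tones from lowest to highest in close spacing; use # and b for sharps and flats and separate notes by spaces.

C# E# G# B

The slash means an applied dominant: we want the dominant of IV. In C# major, IV is F# major, and its dominant is built on C#.
Building a dominant seventh chord on C# gives C#-E#-G#-B.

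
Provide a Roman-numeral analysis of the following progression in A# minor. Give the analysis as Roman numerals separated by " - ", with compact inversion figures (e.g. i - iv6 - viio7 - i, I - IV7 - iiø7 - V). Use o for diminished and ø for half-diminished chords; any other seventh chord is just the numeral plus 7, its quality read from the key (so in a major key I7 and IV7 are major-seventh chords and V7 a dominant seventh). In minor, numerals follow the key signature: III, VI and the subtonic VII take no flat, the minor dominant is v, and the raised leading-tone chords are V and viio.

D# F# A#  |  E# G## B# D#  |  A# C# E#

iv - V7 - i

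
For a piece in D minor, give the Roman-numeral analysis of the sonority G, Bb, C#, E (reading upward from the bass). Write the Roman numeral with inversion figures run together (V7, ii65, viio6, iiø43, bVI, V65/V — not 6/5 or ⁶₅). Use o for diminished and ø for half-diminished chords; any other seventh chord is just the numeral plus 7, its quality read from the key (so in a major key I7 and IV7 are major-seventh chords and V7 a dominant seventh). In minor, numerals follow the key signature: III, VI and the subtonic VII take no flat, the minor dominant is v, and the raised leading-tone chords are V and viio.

Stacked in thirds the chord is C#-E-G-Bb: a fully diminished seventh chord on C#.
C# is scale degree 7 in D minor, and a fully diminished seventh chord on that degree is written viio7.
With G in the bass the chord is in second inversion, so the figured bass is 43.

viio43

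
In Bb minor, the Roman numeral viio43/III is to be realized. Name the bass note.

Gb

The applied chord viio43/III is rooted on C: C-Eb-Gb-Bbb.
The figure 43 means second inversion — the fifth is in the bass.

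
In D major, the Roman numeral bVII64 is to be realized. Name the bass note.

bVII in D major has root C; the chord is C-E-G.
The figure 64 means second inversion — the fifth is in the bass.

G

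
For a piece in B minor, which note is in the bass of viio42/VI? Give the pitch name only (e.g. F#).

The applied chord viio42/VI is rooted on F#: F#-A-C-Eb.
The figure 42 means third inversion — the seventh is in the bass.

Eb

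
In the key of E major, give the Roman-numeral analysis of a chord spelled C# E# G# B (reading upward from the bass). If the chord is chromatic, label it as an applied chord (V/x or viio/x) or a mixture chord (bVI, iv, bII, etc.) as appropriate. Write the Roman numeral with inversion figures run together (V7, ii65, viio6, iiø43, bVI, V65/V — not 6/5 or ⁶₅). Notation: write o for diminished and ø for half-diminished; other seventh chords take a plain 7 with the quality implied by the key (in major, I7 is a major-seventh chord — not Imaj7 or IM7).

Stacked in thirds the chord is C#-E#-G#-B: a dominant seventh chord on C#.
C# is not a diatonic chord root with this quality in E major, but it lies a perfect fifth above F# (ii), so the chord functions as an applied dominant of ii.

V7/ii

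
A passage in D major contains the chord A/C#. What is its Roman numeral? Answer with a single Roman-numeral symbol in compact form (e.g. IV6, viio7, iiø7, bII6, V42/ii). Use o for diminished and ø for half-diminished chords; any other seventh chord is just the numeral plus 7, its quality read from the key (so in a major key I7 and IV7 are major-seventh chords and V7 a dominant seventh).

Stacked in thirds the chord is A-C#-E: a major triad on A.
A is scale degree 5 in D major, and a major triad on that degree is written V.
With C# in the bass the chord is in first inversion, so the figured bass is 6.

V6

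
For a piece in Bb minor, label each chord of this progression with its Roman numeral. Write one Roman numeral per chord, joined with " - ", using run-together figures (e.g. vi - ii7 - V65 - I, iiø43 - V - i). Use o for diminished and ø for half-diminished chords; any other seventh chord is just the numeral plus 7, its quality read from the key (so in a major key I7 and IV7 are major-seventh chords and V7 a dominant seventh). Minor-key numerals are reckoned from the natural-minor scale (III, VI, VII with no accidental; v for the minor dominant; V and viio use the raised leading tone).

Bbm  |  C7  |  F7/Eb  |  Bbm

Bbm has root Bb, degree 1 in Bb minor, so i.
C7: chromatic; C is V of V, so V7/V.
F7/Eb has root F, degree 5 in Bb minor, so V42.
Bbm has root Bb, degree 1 in Bb minor, so i.

i - V7/V - V42 - i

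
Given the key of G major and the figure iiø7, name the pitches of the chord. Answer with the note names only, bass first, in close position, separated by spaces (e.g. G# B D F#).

Scale degree 2 in G major is A; here the chord built on it is altered to a half-diminished seventh chord. iiø7 is the half-diminished supertonic seventh, borrowed from the parallel minor.
So the chord is A-C-Eb-G, a half-diminished seventh chord.

A C Eb G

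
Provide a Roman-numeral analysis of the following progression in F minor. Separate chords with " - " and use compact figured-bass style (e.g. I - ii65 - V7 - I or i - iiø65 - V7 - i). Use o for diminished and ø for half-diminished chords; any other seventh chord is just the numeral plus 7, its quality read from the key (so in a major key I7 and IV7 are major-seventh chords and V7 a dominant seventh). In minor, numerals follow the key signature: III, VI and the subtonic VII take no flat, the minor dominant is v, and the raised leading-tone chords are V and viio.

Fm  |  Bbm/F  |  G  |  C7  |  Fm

Fm: minor triad on F = scale degree 1 → i.
Bbm/F: root Bb is the subdominant; minor triad there is iv64.
G: a major triad on G, the applied dominant of V → V/V.
C7: root C is the dominant; dominant seventh chord there is V7.
Fm has root F, degree 1 in F minor, so i.

i - iv64 - V/V - V7 - i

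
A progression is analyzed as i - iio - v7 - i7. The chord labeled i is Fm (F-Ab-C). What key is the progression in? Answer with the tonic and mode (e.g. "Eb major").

F minor

The anchor chord is a minor triad on F, labeled i.
If F is scale degree 1 and the mode makes that degree carry a minor triad, the tonic is F and the mode is minor.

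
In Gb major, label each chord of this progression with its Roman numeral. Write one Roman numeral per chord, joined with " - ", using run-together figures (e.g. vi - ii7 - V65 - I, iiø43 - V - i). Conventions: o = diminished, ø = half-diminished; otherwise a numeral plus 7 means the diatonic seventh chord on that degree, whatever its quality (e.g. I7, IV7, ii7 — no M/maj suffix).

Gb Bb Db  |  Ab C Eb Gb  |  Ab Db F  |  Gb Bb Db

I - V7/V - V64 - I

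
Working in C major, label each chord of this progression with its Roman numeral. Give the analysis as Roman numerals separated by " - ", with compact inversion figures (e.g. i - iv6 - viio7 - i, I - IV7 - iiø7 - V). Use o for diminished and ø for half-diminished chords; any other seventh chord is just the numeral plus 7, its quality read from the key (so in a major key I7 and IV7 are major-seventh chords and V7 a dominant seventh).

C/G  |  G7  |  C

I64 - V7 - I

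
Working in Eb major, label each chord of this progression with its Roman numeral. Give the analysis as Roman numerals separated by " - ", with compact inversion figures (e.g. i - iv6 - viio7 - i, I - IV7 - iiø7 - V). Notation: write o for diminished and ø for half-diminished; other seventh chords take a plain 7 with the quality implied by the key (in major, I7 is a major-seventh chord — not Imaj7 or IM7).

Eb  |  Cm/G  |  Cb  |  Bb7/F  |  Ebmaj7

Eb: major triad on Eb = scale degree 1 → I.
Cm/G has root C, degree 6 in Eb major, so vi64.
Cb: Cb with this quality isn't in the key; it's bVI, borrowed from the parallel minor.
Bb7/F: root Bb is the dominant; dominant seventh chord there is V43.
Ebmaj7: major seventh chord on Eb = scale degree 1 → I7.

I - vi64 - bVI - V43 - I7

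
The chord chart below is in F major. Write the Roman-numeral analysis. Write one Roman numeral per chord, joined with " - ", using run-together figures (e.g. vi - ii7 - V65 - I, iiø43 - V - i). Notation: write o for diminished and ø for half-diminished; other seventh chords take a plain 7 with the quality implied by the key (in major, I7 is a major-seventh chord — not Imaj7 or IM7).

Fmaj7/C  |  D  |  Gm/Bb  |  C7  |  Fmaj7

I43 - V/ii - ii6 - V7 - I7

Fmaj7/C: major seventh chord on F = scale degree 1 → I43.
D: a major triad on D, the applied dominant of ii → V/ii.
Gm/Bb: minor triad on G = scale degree 2 → ii6.
C7: root C is the dominant; dominant seventh chord there is V7.
Fmaj7 has root F, degree 1 in F major, so I7.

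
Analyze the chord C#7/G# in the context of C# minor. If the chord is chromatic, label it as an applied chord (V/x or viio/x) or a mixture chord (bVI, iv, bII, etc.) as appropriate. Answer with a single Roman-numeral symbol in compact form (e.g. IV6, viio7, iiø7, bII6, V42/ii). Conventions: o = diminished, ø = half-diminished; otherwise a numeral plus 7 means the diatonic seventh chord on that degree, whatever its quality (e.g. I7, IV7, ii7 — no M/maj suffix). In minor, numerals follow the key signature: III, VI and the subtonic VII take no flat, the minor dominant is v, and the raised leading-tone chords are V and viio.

Stacked in thirds the chord is C#-E#-G#-B: a dominant seventh chord on C#.
C# is not a diatonic chord root with this quality in C# minor, but it lies a perfect fifth above F# (iv), so the chord functions as an applied dominant of iv.
With G# in the bass the chord is in second inversion, so the figured bass is 43.

V43/iv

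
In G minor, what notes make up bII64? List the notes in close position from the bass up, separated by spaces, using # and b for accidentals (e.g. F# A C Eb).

Eb Ab C

bII64 is the Neapolitan chord — a major triad on the lowered second degree. In G minor that root is Ab.
So the chord is Ab-C-Eb, a major triad.
With the 64 figure the chord is in second inversion; from the bass Eb upward in close position it reads Eb-Ab-C.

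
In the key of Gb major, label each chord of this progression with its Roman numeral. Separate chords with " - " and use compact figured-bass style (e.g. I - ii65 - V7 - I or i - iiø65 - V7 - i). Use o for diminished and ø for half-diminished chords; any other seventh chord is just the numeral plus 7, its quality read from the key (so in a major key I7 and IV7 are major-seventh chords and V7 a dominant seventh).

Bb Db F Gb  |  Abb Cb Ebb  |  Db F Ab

I65 - bII - V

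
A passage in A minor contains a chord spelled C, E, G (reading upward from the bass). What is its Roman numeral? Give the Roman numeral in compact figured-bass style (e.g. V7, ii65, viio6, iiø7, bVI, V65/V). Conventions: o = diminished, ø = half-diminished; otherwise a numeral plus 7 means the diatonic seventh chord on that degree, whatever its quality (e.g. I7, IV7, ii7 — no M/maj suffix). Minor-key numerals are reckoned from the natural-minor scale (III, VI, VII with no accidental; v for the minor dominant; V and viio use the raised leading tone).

Stacked in thirds the chord is C-E-G: a major triad on C.
C is scale degree 3 in A minor, and a major triad on that degree is written III.

III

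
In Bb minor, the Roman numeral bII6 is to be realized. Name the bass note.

bII in Bb minor has root Cb; the chord is Cb-Eb-Gb.
The figure 6 means first inversion — the third is in the bass.

Eb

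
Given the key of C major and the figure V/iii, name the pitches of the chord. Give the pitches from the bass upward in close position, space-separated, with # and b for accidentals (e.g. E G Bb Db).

B D# F#

V/iii is a secondary dominant — the dominant triad of iii. iii in C major is E, so the applied chord's root is B, a perfect fifth above.
Building a major triad on B gives B-D#-F#.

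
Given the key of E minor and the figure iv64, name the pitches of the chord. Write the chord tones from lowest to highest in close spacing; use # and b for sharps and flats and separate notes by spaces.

The numeral's case and figure indicate a minor triad. In E minor its root, scale degree 4, is A.
Stacking thirds from A gives A-C-E.
The figured bass 64 indicates second inversion, placing the fifth (E) in the bass: E-A-C.

E A C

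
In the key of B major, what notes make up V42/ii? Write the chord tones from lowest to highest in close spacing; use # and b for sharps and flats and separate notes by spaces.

F# G# B# D#

The slash means an applied dominant: we want the dominant of ii. In B major, ii is C# minor, and its dominant is built on G#.
Building a dominant seventh chord on G# gives G#-B#-D#-F#.
With the 42 figure the chord is in third inversion; from the bass F# upward in close position it reads F#-G#-B#-D#.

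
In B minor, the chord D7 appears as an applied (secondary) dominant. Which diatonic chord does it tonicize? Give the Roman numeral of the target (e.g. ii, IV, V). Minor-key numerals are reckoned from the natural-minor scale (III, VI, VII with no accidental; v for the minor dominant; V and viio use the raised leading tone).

VI

The chord is a dominant seventh chord on D.
A dominant resolves down a perfect fifth: D → G. In B minor, G is scale degree 6, i.e. VI.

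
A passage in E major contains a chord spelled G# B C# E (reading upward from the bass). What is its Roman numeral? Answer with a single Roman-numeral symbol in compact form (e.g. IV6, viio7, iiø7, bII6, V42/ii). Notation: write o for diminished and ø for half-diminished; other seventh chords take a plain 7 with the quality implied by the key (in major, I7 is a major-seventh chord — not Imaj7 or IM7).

The pitches C#-E-G#-B form a minor seventh chord rooted on C#.
In E major, C# is the submediant; the diatonic minor seventh chord there is vi7.
With G# in the bass the chord is in second inversion, so the figured bass is 43.

vi43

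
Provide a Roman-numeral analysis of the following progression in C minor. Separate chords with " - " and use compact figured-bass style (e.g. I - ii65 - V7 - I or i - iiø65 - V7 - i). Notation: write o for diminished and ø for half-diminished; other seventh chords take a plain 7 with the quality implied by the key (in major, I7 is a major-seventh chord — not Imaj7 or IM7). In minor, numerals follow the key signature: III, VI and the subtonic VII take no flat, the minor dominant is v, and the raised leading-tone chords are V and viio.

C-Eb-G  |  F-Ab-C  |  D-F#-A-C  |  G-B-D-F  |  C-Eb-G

i - iv - V7/V - V7 - i

C-Eb-G: root C is the tonic; minor triad there is i.
F-Ab-C: minor triad on F = scale degree 4 → iv.
D-F#-A-C: a dominant seventh chord on D, the applied dominant of V → V7/V.
G-B-D-F: root G is the dominant; dominant seventh chord there is V7.
C-Eb-G: minor triad on C = scale degree 1 → i.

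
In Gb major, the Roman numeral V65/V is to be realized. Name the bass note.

C

The applied chord V65/V is rooted on Ab: Ab-C-Eb-Gb.
The figure 65 means first inversion — the third is in the bass.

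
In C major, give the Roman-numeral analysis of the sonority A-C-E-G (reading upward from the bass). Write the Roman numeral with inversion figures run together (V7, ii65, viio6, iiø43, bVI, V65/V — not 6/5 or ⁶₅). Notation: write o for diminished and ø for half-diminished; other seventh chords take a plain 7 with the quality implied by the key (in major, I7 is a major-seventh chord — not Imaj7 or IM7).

vi7

Stacked in thirds the chord is A-C-E-G: a minor seventh chord on A.
A is scale degree 6 in C major, and a minor seventh chord on that degree is written vi7.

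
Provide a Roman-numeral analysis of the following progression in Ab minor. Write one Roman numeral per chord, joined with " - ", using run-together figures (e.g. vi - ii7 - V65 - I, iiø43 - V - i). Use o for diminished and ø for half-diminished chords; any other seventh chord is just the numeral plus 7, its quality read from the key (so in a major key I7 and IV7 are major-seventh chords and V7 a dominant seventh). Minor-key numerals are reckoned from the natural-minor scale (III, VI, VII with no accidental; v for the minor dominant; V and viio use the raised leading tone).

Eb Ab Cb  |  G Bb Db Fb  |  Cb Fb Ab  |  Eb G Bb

Eb-Ab-Cb: root Ab is the tonic; minor triad there is i64.
G-Bb-Db-Fb: fully diminished seventh chord on G = scale degree 7 → viio7.
Cb-Fb-Ab: root Fb is the submediant; major triad there is VI64.
Eb-G-Bb: root Eb is the dominant; major triad there is V.

i64 - viio7 - VI64 - V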